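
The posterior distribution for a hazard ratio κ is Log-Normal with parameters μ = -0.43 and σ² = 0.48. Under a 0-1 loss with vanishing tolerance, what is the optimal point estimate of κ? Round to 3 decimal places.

0.403

Mode = exp(μ − σ²) = exp(-0.91) = 0.403.
Mean = exp(μ + σ²/2) = exp(-0.190) = 0.827.
This is the posterior mode — the MAP estimate.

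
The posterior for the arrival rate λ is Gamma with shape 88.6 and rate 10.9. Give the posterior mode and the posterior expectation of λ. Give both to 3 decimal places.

MAP = 8.037, posterior mean = 8.128

Mode = (α−1)/β = 87.6/10.9 = 8.037.
Mean = α/β = 88.6/10.9 = 8.128.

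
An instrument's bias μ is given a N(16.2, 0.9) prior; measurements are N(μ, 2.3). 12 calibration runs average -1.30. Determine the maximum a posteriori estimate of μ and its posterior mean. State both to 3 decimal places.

Posterior for μ is Normal. Precision-weighted mean: (1/0.9·16.2 + 12/2.3·-1.30) / (1/0.9 + 12/2.3) = 1.773.
A Normal posterior is symmetric, so mode = mean.

MAP = 1.773, posterior mean = 1.773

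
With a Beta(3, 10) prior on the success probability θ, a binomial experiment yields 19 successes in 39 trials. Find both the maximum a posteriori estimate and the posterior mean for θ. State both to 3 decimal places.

θ_MAP = 0.420, E[θ|data] = 0.423

Posterior: Beta(3+19, 10+20) = Beta(22, 30).
Mode = (22−1)/(22+30−2) = 21/50 = 0.420.
Mean = 22/(22+30) = 22/52 = 0.423.
The posterior is right-skewed, so the mean exceeds the mode.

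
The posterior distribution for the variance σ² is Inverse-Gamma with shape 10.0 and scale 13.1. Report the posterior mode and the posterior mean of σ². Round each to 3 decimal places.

Mode = β/(α+1) = 13.1/11.0 = 1.191.
Mean = β/(α−1) = 13.1/9.0 = 1.456.

MAP = 1.191, posterior mean = 1.456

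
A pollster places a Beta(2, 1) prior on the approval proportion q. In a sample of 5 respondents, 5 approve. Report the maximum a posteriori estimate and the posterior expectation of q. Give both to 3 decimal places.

MAP = 1.000; posterior mean = 0.875

Posterior: Beta(2+5, 1+0) = Beta(7, 1).
Since β = 1 ≤ 1 and α > 1, the Beta density is monotone increasing on [0,1]; the mode is at 1.
Mean = 7/(7+1) = 0.875.
The mean is pulled below the mode by the posterior's left skew.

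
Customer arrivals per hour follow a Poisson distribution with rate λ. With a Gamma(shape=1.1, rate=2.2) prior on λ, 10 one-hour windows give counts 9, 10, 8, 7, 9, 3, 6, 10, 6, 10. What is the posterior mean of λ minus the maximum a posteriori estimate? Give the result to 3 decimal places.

0.082

Σ counts = 78. Posterior: Gamma(shape = 1.1+78 = 79.1, rate = 2.2+10 = 12.2).
Mode = (α−1)/β = 78.1/12.2 = 6.402.
Mean = α/β = 79.1/12.2 = 6.484.
Difference = 6.484 − 6.402 = 0.082.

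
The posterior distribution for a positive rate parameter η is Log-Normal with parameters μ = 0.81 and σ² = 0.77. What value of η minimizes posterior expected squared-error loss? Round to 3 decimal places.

3.304

Mode = exp(μ − σ²) = exp(0.04) = 1.041.
Mean = exp(μ + σ²/2) = exp(1.195) = 3.304.
Squared-error loss ⇒ the optimal estimator is the posterior mean.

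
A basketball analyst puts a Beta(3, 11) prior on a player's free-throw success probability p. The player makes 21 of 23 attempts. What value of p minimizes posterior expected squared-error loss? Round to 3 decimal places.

Posterior: Beta(3+21, 11+2) = Beta(24, 13).
Mode = (24−1)/(24+13−2) = 23/35 = 0.657.
Mean = 24/(24+13) = 24/37 = 0.649.
Squared-error loss ⇒ the optimal estimator is the posterior mean.

0.649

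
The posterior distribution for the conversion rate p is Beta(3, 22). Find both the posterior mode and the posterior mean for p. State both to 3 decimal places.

Mode = (3−1)/(3+22−2) = 2/23 = 0.087.
Mean = 3/(3+22) = 3/25 = 0.120.
The posterior is right-skewed, so the mean exceeds the mode.

p_MAP = 0.087, E[p|data] = 0.120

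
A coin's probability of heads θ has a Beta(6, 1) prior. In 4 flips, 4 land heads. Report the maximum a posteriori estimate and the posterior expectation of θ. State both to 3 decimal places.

MAP: 1.000. Posterior mean: 0.909.

Posterior: Beta(6+4, 1+0) = Beta(10, 1).
Since β = 1 ≤ 1 and α > 1, the Beta density is monotone increasing on [0,1]; the mode is at 1.
Mean = 10/(10+1) = 0.909.
The posterior is left-skewed, so the mode exceeds the mean.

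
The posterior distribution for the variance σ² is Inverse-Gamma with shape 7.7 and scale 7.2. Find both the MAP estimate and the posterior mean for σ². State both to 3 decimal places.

Mode = β/(α+1) = 7.2/8.7 = 0.828.
Mean = β/(α−1) = 7.2/6.7 = 1.075.
The posterior is right-skewed, so the mean exceeds the mode.

MAP: 0.828. Posterior mean: 1.075.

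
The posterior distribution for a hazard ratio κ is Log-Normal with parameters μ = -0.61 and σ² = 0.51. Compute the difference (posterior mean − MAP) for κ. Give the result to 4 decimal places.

0.3749

Mode = exp(μ − σ²) = exp(-1.12) = 0.3263.
Mean = exp(μ + σ²/2) = exp(-0.355) = 0.7012.
Difference = 0.7012 − 0.3263 = 0.3749.
Right-skewed posterior ⇒ mode < mean.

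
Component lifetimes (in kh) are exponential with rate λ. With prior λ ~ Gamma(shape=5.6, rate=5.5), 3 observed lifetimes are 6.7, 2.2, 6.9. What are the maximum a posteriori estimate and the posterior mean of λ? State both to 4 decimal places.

Σ times = 15.8. Posterior: Gamma(shape = 5.6+3 = 8.6, rate = 5.5+15.8 = 21.3).
Mode = (α−1)/β = 7.6/21.3 = 0.3568.
Mean = α/β = 8.6/21.3 = 0.4038.
The posterior is right-skewed, so the mean exceeds the mode.

MAP = 0.3568, posterior mean = 0.4038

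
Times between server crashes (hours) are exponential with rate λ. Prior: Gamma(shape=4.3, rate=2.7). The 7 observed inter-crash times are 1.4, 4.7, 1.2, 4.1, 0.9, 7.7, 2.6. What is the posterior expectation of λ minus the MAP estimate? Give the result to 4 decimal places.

Σ times = 22.6. Posterior: Gamma(shape = 4.3+7 = 11.3, rate = 2.7+22.6 = 25.3).
Mode = (α−1)/β = 10.3/25.3 = 0.4071.
Mean = α/β = 11.3/25.3 = 0.4466.
Difference = 0.4466 − 0.4071 = 0.0395.
Mean > mode: the posterior has a right tail.

0.0395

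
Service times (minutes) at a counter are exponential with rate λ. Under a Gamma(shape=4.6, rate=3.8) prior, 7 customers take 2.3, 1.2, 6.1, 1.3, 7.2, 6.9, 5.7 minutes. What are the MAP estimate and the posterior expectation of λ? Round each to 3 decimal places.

Σ times = 30.7. Posterior: Gamma(shape = 4.6+7 = 11.6, rate = 3.8+30.7 = 34.5).
Mode = (α−1)/β = 10.6/34.5 = 0.307.
Mean = α/β = 11.6/34.5 = 0.336.
The mean is pulled above the mode by the posterior's right skew.

λ_MAP = 0.307, E[λ|data] = 0.336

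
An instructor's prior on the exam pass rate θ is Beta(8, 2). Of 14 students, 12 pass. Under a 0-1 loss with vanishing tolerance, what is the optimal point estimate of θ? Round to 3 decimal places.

Posterior: Beta(8+12, 2+2) = Beta(20, 4).
Mode = (20−1)/(20+4−2) = 19/22 = 0.864.
Mean = 20/(20+4) = 20/24 = 0.833.
This is the posterior mode — the MAP estimate.

0.864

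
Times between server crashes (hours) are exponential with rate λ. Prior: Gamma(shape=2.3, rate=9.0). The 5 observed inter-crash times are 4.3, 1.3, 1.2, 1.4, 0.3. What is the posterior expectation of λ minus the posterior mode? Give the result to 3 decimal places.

Σ times = 8.5. Posterior: Gamma(shape = 2.3+5 = 7.3, rate = 9.0+8.5 = 17.5).
Mode = (α−1)/β = 6.3/17.5 = 0.360.
Mean = α/β = 7.3/17.5 = 0.417.
Difference = 0.417 − 0.360 = 0.057.

0.057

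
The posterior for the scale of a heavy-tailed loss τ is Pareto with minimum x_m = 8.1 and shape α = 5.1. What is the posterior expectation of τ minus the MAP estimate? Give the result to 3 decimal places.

The Pareto density is strictly decreasing on [x_m, ∞), so the mode is x_m = 8.100.
Mean = α·x_m/(α−1) = 5.1·8.1/4.1 = 10.076.
Difference = 10.076 − 8.100 = 1.976.
Right-skewed posterior ⇒ mode < mean.

1.976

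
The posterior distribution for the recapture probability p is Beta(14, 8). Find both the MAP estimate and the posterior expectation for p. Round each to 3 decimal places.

MAP = 0.650, posterior mean = 0.636

Mode = (14−1)/(14+8−2) = 13/20 = 0.650.
Mean = 14/(14+8) = 14/22 = 0.636.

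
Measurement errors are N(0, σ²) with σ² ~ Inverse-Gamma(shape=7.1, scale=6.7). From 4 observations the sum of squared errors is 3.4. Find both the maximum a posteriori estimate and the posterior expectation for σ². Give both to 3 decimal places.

MAP: 0.832. Posterior mean: 1.037.

Posterior: Inverse-Gamma(shape = 7.1+4/2 = 9.1, scale = 6.7+3.4/2 = 8.4).
Mode = β/(α+1) = 8.4/10.1 = 0.832.
Mean = β/(α−1) = 8.4/8.1 = 1.037.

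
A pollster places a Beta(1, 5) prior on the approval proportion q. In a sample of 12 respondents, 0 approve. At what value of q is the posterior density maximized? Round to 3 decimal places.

Posterior: Beta(1+0, 5+12) = Beta(1, 17).
Since α = 1 ≤ 1 and β > 1, the Beta density is monotone decreasing on [0,1]; the mode is at 0.
Mean = 1/(1+17) = 0.056.
This is the posterior mode — the MAP estimate.

0.000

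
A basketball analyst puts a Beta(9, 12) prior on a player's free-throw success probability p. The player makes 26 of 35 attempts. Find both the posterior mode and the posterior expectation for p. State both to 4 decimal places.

Posterior: Beta(9+26, 12+9) = Beta(35, 21).
Mode = (35−1)/(35+21−2) = 34/54 = 0.6296.
Mean = 35/(35+21) = 35/56 = 0.6250.
Left-skewed posterior ⇒ mean < mode.

MAP = 0.6296; posterior mean = 0.6250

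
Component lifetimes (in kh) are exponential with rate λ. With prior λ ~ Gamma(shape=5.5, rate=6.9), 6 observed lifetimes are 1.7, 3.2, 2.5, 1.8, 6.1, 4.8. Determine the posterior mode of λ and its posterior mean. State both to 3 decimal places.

Σ times = 20.1. Posterior: Gamma(shape = 5.5+6 = 11.5, rate = 6.9+20.1 = 27.0).
Mode = (α−1)/β = 10.5/27.0 = 0.389.
Mean = α/β = 11.5/27.0 = 0.426.
The mean is pulled above the mode by the posterior's right skew.

posterior mode = 0.389, posterior mean = 0.426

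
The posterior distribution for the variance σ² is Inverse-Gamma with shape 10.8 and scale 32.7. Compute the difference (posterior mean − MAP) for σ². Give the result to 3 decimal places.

0.566

Mode = β/(α+1) = 32.7/11.8 = 2.771.
Mean = β/(α−1) = 32.7/9.8 = 3.337.
Difference = 3.337 − 2.771 = 0.566.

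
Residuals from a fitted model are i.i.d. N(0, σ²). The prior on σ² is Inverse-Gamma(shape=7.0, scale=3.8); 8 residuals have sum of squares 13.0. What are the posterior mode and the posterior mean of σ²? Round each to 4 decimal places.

Posterior: Inverse-Gamma(shape = 7.0+8/2 = 11.0, scale = 3.8+13.0/2 = 10.3).
Mode = β/(α+1) = 10.3/12.0 = 0.8583.
Mean = β/(α−1) = 10.3/10.0 = 1.0300.

MAP = 0.8583, posterior mean = 1.0300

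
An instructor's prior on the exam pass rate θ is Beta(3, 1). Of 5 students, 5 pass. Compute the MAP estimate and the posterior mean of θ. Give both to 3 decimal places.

Posterior: Beta(3+5, 1+0) = Beta(8, 1).
Since β = 1 ≤ 1 and α > 1, the Beta density is monotone increasing on [0,1]; the mode is at 1.
Mean = 8/(8+1) = 0.889.

θ_MAP = 1.000, E[θ|data] = 0.889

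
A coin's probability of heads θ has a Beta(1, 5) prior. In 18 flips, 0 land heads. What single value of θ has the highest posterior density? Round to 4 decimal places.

Posterior: Beta(1+0, 5+18) = Beta(1, 23).
Since α = 1 ≤ 1 and β > 1, the Beta density is monotone decreasing on [0,1]; the mode is at 0.
Mean = 1/(1+23) = 0.0417.
This is the posterior mode — the MAP estimate.

0.0000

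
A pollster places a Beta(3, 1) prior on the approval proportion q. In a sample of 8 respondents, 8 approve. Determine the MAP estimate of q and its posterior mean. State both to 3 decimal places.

Posterior: Beta(3+8, 1+0) = Beta(11, 1).
Since β = 1 ≤ 1 and α > 1, the Beta density is monotone increasing on [0,1]; the mode is at 1.
Mean = 11/(11+1) = 0.917.

MAP estimate = 1.000, posterior mean = 0.917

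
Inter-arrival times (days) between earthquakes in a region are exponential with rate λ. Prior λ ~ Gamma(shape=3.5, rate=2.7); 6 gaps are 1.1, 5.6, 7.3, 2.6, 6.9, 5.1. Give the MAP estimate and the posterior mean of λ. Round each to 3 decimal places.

Σ times = 28.6. Posterior: Gamma(shape = 3.5+6 = 9.5, rate = 2.7+28.6 = 31.3).
Mode = (α−1)/β = 8.5/31.3 = 0.272.
Mean = α/β = 9.5/31.3 = 0.304.

MAP: 0.272. Posterior mean: 0.304.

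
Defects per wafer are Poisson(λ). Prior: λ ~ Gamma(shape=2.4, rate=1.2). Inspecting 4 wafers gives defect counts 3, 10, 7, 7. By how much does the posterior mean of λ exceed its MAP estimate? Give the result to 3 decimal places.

Σ counts = 27. Posterior: Gamma(shape = 2.4+27 = 29.4, rate = 1.2+4 = 5.2).
Mode = (α−1)/β = 28.4/5.2 = 5.462.
Mean = α/β = 29.4/5.2 = 5.654.
Difference = 5.654 − 5.462 = 0.192.
The posterior is right-skewed, so the mean exceeds the mode.

0.192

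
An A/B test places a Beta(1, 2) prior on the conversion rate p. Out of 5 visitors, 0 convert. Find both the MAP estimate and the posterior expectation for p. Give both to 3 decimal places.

MAP estimate = 0.000, posterior expectation = 0.125

Posterior: Beta(1+0, 2+5) = Beta(1, 7).
Since α = 1 ≤ 1 and β > 1, the Beta density is monotone decreasing on [0,1]; the mode is at 0.
Mean = 1/(1+7) = 0.125.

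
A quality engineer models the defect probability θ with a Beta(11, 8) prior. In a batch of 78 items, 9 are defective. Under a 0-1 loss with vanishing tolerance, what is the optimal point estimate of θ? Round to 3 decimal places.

0.200

Posterior: Beta(11+9, 8+69) = Beta(20, 77).
Mode = (20−1)/(20+77−2) = 19/95 = 0.200.
Mean = 20/(20+77) = 20/97 = 0.206.
This is the posterior mode — the MAP estimate.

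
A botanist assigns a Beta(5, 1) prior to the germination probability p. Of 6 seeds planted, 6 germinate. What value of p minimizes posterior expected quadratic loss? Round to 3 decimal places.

Posterior: Beta(5+6, 1+0) = Beta(11, 1).
Since β = 1 ≤ 1 and α > 1, the Beta density is monotone increasing on [0,1]; the mode is at 1.
Mean = 11/(11+1) = 0.917.
Quadratic loss ⇒ the optimal estimator is the posterior mean.

0.917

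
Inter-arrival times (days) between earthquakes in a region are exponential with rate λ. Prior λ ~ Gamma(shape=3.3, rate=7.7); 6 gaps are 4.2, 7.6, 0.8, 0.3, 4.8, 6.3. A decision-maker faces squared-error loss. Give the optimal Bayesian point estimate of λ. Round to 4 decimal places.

Σ times = 24.0. Posterior: Gamma(shape = 3.3+6 = 9.3, rate = 7.7+24.0 = 31.7).
Mode = (α−1)/β = 8.3/31.7 = 0.2618.
Mean = α/β = 9.3/31.7 = 0.2934.
Squared-error loss ⇒ the optimal estimator is the posterior mean.

0.2934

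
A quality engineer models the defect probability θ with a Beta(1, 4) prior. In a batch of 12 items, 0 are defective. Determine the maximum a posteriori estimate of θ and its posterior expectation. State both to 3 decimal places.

θ_MAP = 0.000, E[θ|data] = 0.059

Posterior: Beta(1+0, 4+12) = Beta(1, 16).
Since α = 1 ≤ 1 and β > 1, the Beta density is monotone decreasing on [0,1]; the mode is at 0.
Mean = 1/(1+16) = 0.059.
The mean is pulled above the mode by the posterior's right skew.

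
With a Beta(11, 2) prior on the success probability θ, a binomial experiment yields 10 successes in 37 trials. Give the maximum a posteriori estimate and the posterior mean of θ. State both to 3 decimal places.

MAP = 0.417, posterior mean = 0.420

Posterior: Beta(11+10, 2+27) = Beta(21, 29).
Mode = (21−1)/(21+29−2) = 20/48 = 0.417.
Mean = 21/(21+29) = 21/50 = 0.420.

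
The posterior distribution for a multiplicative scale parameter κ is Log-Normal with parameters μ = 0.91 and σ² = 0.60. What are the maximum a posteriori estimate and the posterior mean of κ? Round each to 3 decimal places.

maximum a posteriori estimate = 1.363, posterior mean = 3.353

Mode = exp(μ − σ²) = exp(0.31) = 1.363.
Mean = exp(μ + σ²/2) = exp(1.210) = 3.353.
Mean > mode: the posterior has a right tail.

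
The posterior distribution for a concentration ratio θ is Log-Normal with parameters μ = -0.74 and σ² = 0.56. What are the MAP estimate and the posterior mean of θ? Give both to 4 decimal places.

Mode = exp(μ − σ²) = exp(-1.30) = 0.2725.
Mean = exp(μ + σ²/2) = exp(-0.460) = 0.6313.

θ_MAP = 0.2725, E[θ|data] = 0.6313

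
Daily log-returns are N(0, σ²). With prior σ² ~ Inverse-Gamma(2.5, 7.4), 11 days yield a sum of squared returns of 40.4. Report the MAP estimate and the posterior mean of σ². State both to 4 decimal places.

MAP = 3.0667, posterior mean = 3.9429

Posterior: Inverse-Gamma(shape = 2.5+11/2 = 8.0, scale = 7.4+40.4/2 = 27.6).
Mode = β/(α+1) = 27.6/9.0 = 3.0667.
Mean = β/(α−1) = 27.6/7.0 = 3.9429.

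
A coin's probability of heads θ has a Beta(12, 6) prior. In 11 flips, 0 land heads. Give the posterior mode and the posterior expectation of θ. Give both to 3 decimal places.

MAP = 0.407; posterior mean = 0.414

Posterior: Beta(12+0, 6+11) = Beta(12, 17).
Mode = (12−1)/(12+17−2) = 11/27 = 0.407.
Mean = 12/(12+17) = 12/29 = 0.414.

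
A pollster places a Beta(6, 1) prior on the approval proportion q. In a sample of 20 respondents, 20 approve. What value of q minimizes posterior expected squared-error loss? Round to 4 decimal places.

Posterior: Beta(6+20, 1+0) = Beta(26, 1).
Since β = 1 ≤ 1 and α > 1, the Beta density is monotone increasing on [0,1]; the mode is at 1.
Mean = 26/(26+1) = 0.9630.
Squared-error loss ⇒ the optimal estimator is the posterior mean.

0.9630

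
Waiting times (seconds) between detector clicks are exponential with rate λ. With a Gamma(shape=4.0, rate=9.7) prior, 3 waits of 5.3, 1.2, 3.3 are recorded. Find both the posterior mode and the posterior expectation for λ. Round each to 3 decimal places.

Σ times = 9.8. Posterior: Gamma(shape = 4.0+3 = 7.0, rate = 9.7+9.8 = 19.5).
Mode = (α−1)/β = 6.0/19.5 = 0.308.
Mean = α/β = 7.0/19.5 = 0.359.
Right-skewed posterior ⇒ mode < mean.

MAP = 0.308; posterior mean = 0.359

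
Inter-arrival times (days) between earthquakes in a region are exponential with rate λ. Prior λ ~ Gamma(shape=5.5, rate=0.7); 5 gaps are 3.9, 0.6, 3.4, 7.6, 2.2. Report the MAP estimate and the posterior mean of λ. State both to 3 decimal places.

Σ times = 17.7. Posterior: Gamma(shape = 5.5+5 = 10.5, rate = 0.7+17.7 = 18.4).
Mode = (α−1)/β = 9.5/18.4 = 0.516.
Mean = α/β = 10.5/18.4 = 0.571.

λ_MAP = 0.516, E[λ|data] = 0.571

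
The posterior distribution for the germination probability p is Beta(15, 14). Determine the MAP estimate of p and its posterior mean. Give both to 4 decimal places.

MAP: 0.5185. Posterior mean: 0.5172.

Mode = (15−1)/(15+14−2) = 14/27 = 0.5185.
Mean = 15/(15+14) = 15/29 = 0.5172.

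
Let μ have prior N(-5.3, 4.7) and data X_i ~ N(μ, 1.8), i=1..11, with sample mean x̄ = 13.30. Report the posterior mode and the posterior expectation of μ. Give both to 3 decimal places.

Posterior for μ is Normal. Precision-weighted mean: (1/4.7·-5.3 + 11/1.8·13.30) / (1/4.7 + 11/1.8) = 12.674.
A Normal posterior is symmetric, so mode = mean.

MAP: 12.674. Posterior mean: 12.674.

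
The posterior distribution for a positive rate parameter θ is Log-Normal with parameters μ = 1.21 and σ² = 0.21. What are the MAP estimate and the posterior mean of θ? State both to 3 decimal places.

Mode = exp(μ − σ²) = exp(1.00) = 2.718.
Mean = exp(μ + σ²/2) = exp(1.315) = 3.725.

MAP estimate = 2.718, posterior mean = 3.725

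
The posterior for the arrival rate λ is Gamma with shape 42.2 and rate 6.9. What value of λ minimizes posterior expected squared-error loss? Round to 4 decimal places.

Mode = (α−1)/β = 41.2/6.9 = 5.9710.
Mean = α/β = 42.2/6.9 = 6.1159.
Squared-error loss ⇒ the optimal estimator is the posterior mean.

6.1159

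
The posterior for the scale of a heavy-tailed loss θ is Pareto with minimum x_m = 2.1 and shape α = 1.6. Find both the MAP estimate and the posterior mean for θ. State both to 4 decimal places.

θ_MAP = 2.1000, E[θ|data] = 5.6000

The Pareto density is strictly decreasing on [x_m, ∞), so the mode is x_m = 2.1000.
Mean = α·x_m/(α−1) = 1.6·2.1/0.6 = 5.6000.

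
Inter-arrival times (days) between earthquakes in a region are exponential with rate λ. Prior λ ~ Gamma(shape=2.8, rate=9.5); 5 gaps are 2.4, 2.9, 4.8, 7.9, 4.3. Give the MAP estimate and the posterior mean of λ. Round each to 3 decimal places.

Σ times = 22.3. Posterior: Gamma(shape = 2.8+5 = 7.8, rate = 9.5+22.3 = 31.8).
Mode = (α−1)/β = 6.8/31.8 = 0.214.
Mean = α/β = 7.8/31.8 = 0.245.

MAP: 0.214. Posterior mean: 0.245.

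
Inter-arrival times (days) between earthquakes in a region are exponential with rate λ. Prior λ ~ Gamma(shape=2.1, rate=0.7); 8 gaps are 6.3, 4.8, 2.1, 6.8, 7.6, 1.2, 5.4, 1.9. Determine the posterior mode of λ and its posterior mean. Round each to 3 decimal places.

Σ times = 36.1. Posterior: Gamma(shape = 2.1+8 = 10.1, rate = 0.7+36.1 = 36.8).
Mode = (α−1)/β = 9.1/36.8 = 0.247.
Mean = α/β = 10.1/36.8 = 0.274.

λ_MAP = 0.247, E[λ|data] = 0.274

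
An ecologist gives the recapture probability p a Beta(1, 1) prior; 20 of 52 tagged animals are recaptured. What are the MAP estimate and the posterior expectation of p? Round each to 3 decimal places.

p_MAP = 0.385, E[p|data] = 0.389

Posterior: Beta(1+20, 1+32) = Beta(21, 33).
Mode = (21−1)/(21+33−2) = 20/52 = 0.385.
Mean = 21/(21+33) = 21/54 = 0.389.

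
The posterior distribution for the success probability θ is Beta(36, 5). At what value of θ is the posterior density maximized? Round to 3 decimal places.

0.897

Mode = (36−1)/(36+5−2) = 35/39 = 0.897.
Mean = 36/(36+5) = 36/41 = 0.878.
This is the posterior mode — the MAP estimate.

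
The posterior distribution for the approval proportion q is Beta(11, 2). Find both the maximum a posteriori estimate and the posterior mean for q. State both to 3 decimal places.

MAP = 0.909, posterior mean = 0.846

Mode = (11−1)/(11+2−2) = 10/11 = 0.909.
Mean = 11/(11+2) = 11/13 = 0.846.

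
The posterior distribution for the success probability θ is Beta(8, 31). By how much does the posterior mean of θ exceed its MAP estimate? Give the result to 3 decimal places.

Mode = (8−1)/(8+31−2) = 7/37 = 0.189.
Mean = 8/(8+31) = 8/39 = 0.205.
Difference = 0.205 − 0.189 = 0.016.

0.016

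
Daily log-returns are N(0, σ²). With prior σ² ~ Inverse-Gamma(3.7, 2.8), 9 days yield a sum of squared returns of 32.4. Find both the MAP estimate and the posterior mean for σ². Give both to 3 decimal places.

MAP: 2.065. Posterior mean: 2.639.

Posterior: Inverse-Gamma(shape = 3.7+9/2 = 8.2, scale = 2.8+32.4/2 = 19.0).
Mode = β/(α+1) = 19.0/9.2 = 2.065.
Mean = β/(α−1) = 19.0/7.2 = 2.639.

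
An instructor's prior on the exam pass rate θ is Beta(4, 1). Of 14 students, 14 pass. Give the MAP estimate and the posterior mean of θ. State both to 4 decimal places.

MAP = 1.0000, posterior mean = 0.9474

Posterior: Beta(4+14, 1+0) = Beta(18, 1).
Since β = 1 ≤ 1 and α > 1, the Beta density is monotone increasing on [0,1]; the mode is at 1.
Mean = 18/(18+1) = 0.9474.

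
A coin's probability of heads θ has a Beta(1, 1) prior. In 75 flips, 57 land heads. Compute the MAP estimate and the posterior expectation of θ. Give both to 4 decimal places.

MAP = 0.7600; posterior mean = 0.7532

Posterior: Beta(1+57, 1+18) = Beta(58, 19).
Mode = (58−1)/(58+19−2) = 57/75 = 0.7600.
Mean = 58/(58+19) = 58/77 = 0.7532.
Left-skewed posterior ⇒ mean < mode.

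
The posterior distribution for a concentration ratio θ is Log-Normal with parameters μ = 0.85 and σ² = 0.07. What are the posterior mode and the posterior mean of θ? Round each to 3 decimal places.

θ_MAP = 2.181, E[θ|data] = 2.423

Mode = exp(μ − σ²) = exp(0.78) = 2.181.
Mean = exp(μ + σ²/2) = exp(0.885) = 2.423.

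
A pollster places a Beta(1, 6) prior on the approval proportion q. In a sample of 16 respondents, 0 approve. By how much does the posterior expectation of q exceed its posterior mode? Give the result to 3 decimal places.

Posterior: Beta(1+0, 6+16) = Beta(1, 22).
Since α = 1 ≤ 1 and β > 1, the Beta density is monotone decreasing on [0,1]; the mode is at 0.
Mean = 1/(1+22) = 0.043.
Difference = 0.043 − 0.000 = 0.043.
Right-skewed posterior ⇒ mode < mean.

0.043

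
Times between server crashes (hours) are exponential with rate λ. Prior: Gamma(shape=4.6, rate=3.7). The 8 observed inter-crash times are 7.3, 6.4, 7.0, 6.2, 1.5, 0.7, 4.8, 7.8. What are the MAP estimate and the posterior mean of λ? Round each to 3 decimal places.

Σ times = 41.7. Posterior: Gamma(shape = 4.6+8 = 12.6, rate = 3.7+41.7 = 45.4).
Mode = (α−1)/β = 11.6/45.4 = 0.256.
Mean = α/β = 12.6/45.4 = 0.278.

MAP: 0.256. Posterior mean: 0.278.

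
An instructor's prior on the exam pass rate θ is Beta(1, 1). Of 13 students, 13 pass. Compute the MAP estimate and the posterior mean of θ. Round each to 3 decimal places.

Posterior: Beta(1+13, 1+0) = Beta(14, 1).
Since β = 1 ≤ 1 and α > 1, the Beta density is monotone increasing on [0,1]; the mode is at 1.
Mean = 14/(14+1) = 0.933.
The posterior is left-skewed, so the mode exceeds the mean.

θ_MAP = 1.000, E[θ|data] = 0.933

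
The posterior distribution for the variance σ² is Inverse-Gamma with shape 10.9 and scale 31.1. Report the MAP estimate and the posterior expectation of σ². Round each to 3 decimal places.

MAP estimate = 2.613, posterior expectation = 3.141

Mode = β/(α+1) = 31.1/11.9 = 2.613.
Mean = β/(α−1) = 31.1/9.9 = 3.141.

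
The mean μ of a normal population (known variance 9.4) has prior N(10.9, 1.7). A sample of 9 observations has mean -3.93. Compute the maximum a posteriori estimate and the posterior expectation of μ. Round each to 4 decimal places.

Posterior for μ is Normal. Precision-weighted mean: (1/1.7·10.9 + 9/9.4·-3.93) / (1/1.7 + 9/9.4) = 1.7138.
A Normal posterior is symmetric, so mode = mean.

μ_MAP = 1.7138, E[μ|data] = 1.7138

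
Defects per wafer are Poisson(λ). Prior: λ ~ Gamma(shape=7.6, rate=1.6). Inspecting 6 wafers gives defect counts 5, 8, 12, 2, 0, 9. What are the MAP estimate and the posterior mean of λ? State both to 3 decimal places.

Σ counts = 36. Posterior: Gamma(shape = 7.6+36 = 43.6, rate = 1.6+6 = 7.6).
Mode = (α−1)/β = 42.6/7.6 = 5.605.
Mean = α/β = 43.6/7.6 = 5.737.

MAP = 5.605; posterior mean = 5.737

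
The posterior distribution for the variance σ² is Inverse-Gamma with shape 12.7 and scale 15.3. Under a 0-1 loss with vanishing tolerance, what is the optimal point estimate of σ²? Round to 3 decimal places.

Mode = β/(α+1) = 15.3/13.7 = 1.117.
Mean = β/(α−1) = 15.3/11.7 = 1.308.
This is the posterior mode — the MAP estimate.

1.117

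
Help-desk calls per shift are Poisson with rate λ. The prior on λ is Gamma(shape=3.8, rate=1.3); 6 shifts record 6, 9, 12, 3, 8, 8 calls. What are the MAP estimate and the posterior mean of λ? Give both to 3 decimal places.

MAP = 6.685; posterior mean = 6.822

Σ counts = 46. Posterior: Gamma(shape = 3.8+46 = 49.8, rate = 1.3+6 = 7.3).
Mode = (α−1)/β = 48.8/7.3 = 6.685.
Mean = α/β = 49.8/7.3 = 6.822.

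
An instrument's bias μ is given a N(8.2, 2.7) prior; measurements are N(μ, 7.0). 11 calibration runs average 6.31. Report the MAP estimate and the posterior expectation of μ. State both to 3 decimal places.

MAP = 6.670; posterior mean = 6.670

Posterior for μ is Normal. Precision-weighted mean: (1/2.7·8.2 + 11/7.0·6.31) / (1/2.7 + 11/7.0) = 6.670.
A Normal posterior is symmetric, so mode = mean.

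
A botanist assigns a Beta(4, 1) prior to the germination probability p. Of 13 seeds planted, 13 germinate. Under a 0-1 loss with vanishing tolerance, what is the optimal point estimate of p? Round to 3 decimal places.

Posterior: Beta(4+13, 1+0) = Beta(17, 1).
Since β = 1 ≤ 1 and α > 1, the Beta density is monotone increasing on [0,1]; the mode is at 1.
Mean = 17/(17+1) = 0.944.
This is the posterior mode — the MAP estimate.

1.000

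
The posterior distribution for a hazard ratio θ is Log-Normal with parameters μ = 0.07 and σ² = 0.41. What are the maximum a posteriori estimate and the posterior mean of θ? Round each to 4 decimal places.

Mode = exp(μ − σ²) = exp(-0.34) = 0.7118.
Mean = exp(μ + σ²/2) = exp(0.275) = 1.3165.

maximum a posteriori estimate = 0.7118, posterior mean = 1.3165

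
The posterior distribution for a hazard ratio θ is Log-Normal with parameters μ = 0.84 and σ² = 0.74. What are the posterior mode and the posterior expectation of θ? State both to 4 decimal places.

MAP = 1.1052; posterior mean = 3.3535

Mode = exp(μ − σ²) = exp(0.10) = 1.1052.
Mean = exp(μ + σ²/2) = exp(1.210) = 3.3535.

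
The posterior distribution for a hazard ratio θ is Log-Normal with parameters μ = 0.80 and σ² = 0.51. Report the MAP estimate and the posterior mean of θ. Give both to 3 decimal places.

MAP = 1.336, posterior mean = 2.872

Mode = exp(μ − σ²) = exp(0.29) = 1.336.
Mean = exp(μ + σ²/2) = exp(1.055) = 2.872.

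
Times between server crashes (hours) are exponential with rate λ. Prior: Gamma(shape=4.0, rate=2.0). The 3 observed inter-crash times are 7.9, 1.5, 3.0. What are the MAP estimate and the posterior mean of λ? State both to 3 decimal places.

Σ times = 12.4. Posterior: Gamma(shape = 4.0+3 = 7.0, rate = 2.0+12.4 = 14.4).
Mode = (α−1)/β = 6.0/14.4 = 0.417.
Mean = α/β = 7.0/14.4 = 0.486.

MAP = 0.417, posterior mean = 0.486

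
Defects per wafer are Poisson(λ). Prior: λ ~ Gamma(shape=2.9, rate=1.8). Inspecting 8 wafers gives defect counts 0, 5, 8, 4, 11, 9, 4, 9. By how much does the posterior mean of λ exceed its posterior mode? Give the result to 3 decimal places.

0.102

Σ counts = 50. Posterior: Gamma(shape = 2.9+50 = 52.9, rate = 1.8+8 = 9.8).
Mode = (α−1)/β = 51.9/9.8 = 5.296.
Mean = α/β = 52.9/9.8 = 5.398.
Difference = 5.398 − 5.296 = 0.102.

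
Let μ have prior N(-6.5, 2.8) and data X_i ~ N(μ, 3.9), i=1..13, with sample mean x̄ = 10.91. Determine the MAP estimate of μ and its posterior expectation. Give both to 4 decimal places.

Posterior for μ is Normal. Precision-weighted mean: (1/2.8·-6.5 + 13/3.9·10.91) / (1/2.8 + 13/3.9) = 9.2252.
A Normal posterior is symmetric, so mode = mean.

MAP estimate = 9.2252, posterior expectation = 9.2252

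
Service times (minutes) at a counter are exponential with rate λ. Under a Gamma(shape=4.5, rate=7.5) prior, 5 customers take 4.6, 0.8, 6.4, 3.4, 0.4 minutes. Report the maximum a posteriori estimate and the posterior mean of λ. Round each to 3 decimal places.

Σ times = 15.6. Posterior: Gamma(shape = 4.5+5 = 9.5, rate = 7.5+15.6 = 23.1).
Mode = (α−1)/β = 8.5/23.1 = 0.368.
Mean = α/β = 9.5/23.1 = 0.411.

MAP = 0.368; posterior mean = 0.411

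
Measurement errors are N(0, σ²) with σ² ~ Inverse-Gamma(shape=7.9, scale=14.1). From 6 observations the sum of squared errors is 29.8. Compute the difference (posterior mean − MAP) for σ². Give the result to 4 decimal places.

Posterior: Inverse-Gamma(shape = 7.9+6/2 = 10.9, scale = 14.1+29.8/2 = 29.0).
Mode = β/(α+1) = 29.0/11.9 = 2.4370.
Mean = β/(α−1) = 29.0/9.9 = 2.9293.
Difference = 2.9293 − 2.4370 = 0.4923.

0.4923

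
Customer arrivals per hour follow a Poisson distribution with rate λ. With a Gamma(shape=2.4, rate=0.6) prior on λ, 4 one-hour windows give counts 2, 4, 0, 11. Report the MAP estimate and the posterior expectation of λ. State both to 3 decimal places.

Σ counts = 17. Posterior: Gamma(shape = 2.4+17 = 19.4, rate = 0.6+4 = 4.6).
Mode = (α−1)/β = 18.4/4.6 = 4.000.
Mean = α/β = 19.4/4.6 = 4.217.
Mean > mode: the posterior has a right tail.

MAP: 4.000. Posterior mean: 4.217.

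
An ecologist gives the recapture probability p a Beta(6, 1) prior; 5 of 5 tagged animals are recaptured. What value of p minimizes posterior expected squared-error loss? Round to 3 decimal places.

0.917

Posterior: Beta(6+5, 1+0) = Beta(11, 1).
Since β = 1 ≤ 1 and α > 1, the Beta density is monotone increasing on [0,1]; the mode is at 1.
Mean = 11/(11+1) = 0.917.
Squared-error loss ⇒ the optimal estimator is the posterior mean.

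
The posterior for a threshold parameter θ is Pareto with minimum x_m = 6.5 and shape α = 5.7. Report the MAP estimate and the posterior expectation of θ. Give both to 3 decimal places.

The Pareto density is strictly decreasing on [x_m, ∞), so the mode is x_m = 6.500.
Mean = α·x_m/(α−1) = 5.7·6.5/4.7 = 7.883.

MAP = 6.500; posterior mean = 7.883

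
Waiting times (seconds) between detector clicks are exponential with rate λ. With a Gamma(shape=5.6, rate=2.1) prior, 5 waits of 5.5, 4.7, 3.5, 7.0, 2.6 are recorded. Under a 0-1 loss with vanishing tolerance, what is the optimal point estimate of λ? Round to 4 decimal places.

Σ times = 23.3. Posterior: Gamma(shape = 5.6+5 = 10.6, rate = 2.1+23.3 = 25.4).
Mode = (α−1)/β = 9.6/25.4 = 0.3780.
Mean = α/β = 10.6/25.4 = 0.4173.
This is the posterior mode — the MAP estimate.

0.3780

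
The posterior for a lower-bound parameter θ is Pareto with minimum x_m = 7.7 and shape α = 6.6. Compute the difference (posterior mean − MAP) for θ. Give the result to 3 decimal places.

1.375

The Pareto density is strictly decreasing on [x_m, ∞), so the mode is x_m = 7.700.
Mean = α·x_m/(α−1) = 6.6·7.7/5.6 = 9.075.
Difference = 9.075 − 7.700 = 1.375.
The mean is pulled above the mode by the posterior's right skew.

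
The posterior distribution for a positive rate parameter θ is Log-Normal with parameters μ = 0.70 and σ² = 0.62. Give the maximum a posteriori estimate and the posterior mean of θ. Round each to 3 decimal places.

θ_MAP = 1.083, E[θ|data] = 2.746

Mode = exp(μ − σ²) = exp(0.08) = 1.083.
Mean = exp(μ + σ²/2) = exp(1.010) = 2.746.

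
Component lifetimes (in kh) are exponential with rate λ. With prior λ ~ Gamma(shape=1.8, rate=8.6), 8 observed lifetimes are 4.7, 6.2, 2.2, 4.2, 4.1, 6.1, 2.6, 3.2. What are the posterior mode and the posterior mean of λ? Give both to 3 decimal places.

Σ times = 33.3. Posterior: Gamma(shape = 1.8+8 = 9.8, rate = 8.6+33.3 = 41.9).
Mode = (α−1)/β = 8.8/41.9 = 0.210.
Mean = α/β = 9.8/41.9 = 0.234.
Mean > mode: the posterior has a right tail.

MAP = 0.210; posterior mean = 0.234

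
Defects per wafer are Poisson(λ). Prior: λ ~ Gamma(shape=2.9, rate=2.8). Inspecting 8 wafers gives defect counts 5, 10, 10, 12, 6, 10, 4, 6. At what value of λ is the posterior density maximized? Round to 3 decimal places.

6.009

Σ counts = 63. Posterior: Gamma(shape = 2.9+63 = 65.9, rate = 2.8+8 = 10.8).
Mode = (α−1)/β = 64.9/10.8 = 6.009.
Mean = α/β = 65.9/10.8 = 6.102.
This is the posterior mode — the MAP estimate.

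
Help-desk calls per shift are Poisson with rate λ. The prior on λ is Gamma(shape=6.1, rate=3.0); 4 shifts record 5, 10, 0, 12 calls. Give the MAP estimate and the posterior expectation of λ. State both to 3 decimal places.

Σ counts = 27. Posterior: Gamma(shape = 6.1+27 = 33.1, rate = 3.0+4 = 7.0).
Mode = (α−1)/β = 32.1/7.0 = 4.586.
Mean = α/β = 33.1/7.0 = 4.729.
The mean is pulled above the mode by the posterior's right skew.

MAP = 4.586, posterior mean = 4.729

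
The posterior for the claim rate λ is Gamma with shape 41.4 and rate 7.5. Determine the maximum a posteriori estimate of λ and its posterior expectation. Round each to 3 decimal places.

Mode = (α−1)/β = 40.4/7.5 = 5.387.
Mean = α/β = 41.4/7.5 = 5.520.
The mean is pulled above the mode by the posterior's right skew.

λ_MAP = 5.387, E[λ|data] = 5.520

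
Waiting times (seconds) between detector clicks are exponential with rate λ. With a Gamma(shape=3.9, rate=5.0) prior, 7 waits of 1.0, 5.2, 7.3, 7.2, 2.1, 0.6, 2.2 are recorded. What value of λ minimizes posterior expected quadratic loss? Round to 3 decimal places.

0.356

Σ times = 25.6. Posterior: Gamma(shape = 3.9+7 = 10.9, rate = 5.0+25.6 = 30.6).
Mode = (α−1)/β = 9.9/30.6 = 0.324.
Mean = α/β = 10.9/30.6 = 0.356.
Quadratic loss ⇒ the optimal estimator is the posterior mean.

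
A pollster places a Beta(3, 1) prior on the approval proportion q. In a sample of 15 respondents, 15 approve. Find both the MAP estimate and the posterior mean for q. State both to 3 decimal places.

Posterior: Beta(3+15, 1+0) = Beta(18, 1).
Since β = 1 ≤ 1 and α > 1, the Beta density is monotone increasing on [0,1]; the mode is at 1.
Mean = 18/(18+1) = 0.947.
The posterior is left-skewed, so the mode exceeds the mean.

MAP = 1.000; posterior mean = 0.947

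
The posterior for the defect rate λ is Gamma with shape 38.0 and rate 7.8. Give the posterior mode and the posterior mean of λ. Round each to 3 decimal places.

Mode = (α−1)/β = 37.0/7.8 = 4.744.
Mean = α/β = 38.0/7.8 = 4.872.

MAP = 4.744; posterior mean = 4.872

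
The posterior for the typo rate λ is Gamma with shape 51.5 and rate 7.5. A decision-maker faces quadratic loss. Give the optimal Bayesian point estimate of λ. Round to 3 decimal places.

6.867

Mode = (α−1)/β = 50.5/7.5 = 6.733.
Mean = α/β = 51.5/7.5 = 6.867.
Quadratic loss ⇒ the optimal estimator is the posterior mean.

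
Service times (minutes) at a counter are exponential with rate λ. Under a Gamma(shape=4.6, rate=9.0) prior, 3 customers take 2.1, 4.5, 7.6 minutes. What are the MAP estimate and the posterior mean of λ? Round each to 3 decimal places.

Σ times = 14.2. Posterior: Gamma(shape = 4.6+3 = 7.6, rate = 9.0+14.2 = 23.2).
Mode = (α−1)/β = 6.6/23.2 = 0.284.
Mean = α/β = 7.6/23.2 = 0.328.
Right-skewed posterior ⇒ mode < mean.

MAP = 0.284; posterior mean = 0.328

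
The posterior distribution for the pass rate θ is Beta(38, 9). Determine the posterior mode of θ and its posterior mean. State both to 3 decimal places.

MAP = 0.822; posterior mean = 0.809

Mode = (38−1)/(38+9−2) = 37/45 = 0.822.
Mean = 38/(38+9) = 38/47 = 0.809.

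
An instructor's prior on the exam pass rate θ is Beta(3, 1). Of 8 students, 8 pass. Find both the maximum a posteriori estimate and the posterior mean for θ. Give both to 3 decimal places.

Posterior: Beta(3+8, 1+0) = Beta(11, 1).
Since β = 1 ≤ 1 and α > 1, the Beta density is monotone increasing on [0,1]; the mode is at 1.
Mean = 11/(11+1) = 0.917.
Left-skewed posterior ⇒ mean < mode.

MAP = 1.000; posterior mean = 0.917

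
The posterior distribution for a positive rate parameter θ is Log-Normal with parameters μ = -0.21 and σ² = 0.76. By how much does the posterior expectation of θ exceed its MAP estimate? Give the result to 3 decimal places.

0.806

Mode = exp(μ − σ²) = exp(-0.97) = 0.379.
Mean = exp(μ + σ²/2) = exp(0.170) = 1.185.
Difference = 1.185 − 0.379 = 0.806.
The mean is pulled above the mode by the posterior's right skew.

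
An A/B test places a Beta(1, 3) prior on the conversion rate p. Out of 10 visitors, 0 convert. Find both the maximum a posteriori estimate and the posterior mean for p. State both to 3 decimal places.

MAP = 0.000; posterior mean = 0.071

Posterior: Beta(1+0, 3+10) = Beta(1, 13).
Since α = 1 ≤ 1 and β > 1, the Beta density is monotone decreasing on [0,1]; the mode is at 0.
Mean = 1/(1+13) = 0.071.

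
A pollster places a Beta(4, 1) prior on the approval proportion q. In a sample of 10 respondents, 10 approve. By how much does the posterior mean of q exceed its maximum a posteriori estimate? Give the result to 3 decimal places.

Posterior: Beta(4+10, 1+0) = Beta(14, 1).
Since β = 1 ≤ 1 and α > 1, the Beta density is monotone increasing on [0,1]; the mode is at 1.
Mean = 14/(14+1) = 0.933.
Difference = 0.933 − 1.000 = -0.067.

-0.067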